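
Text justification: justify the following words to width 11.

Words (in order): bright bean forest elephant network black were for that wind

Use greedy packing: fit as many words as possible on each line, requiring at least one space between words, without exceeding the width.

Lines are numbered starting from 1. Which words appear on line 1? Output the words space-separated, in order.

Line 1: ['bright', 'bean'] (min_width=11, slack=0)
Line 2: ['forest'] (min_width=6, slack=5)
Line 3: ['elephant'] (min_width=8, slack=3)
Line 4: ['network'] (min_width=7, slack=4)
Line 5: ['black', 'were'] (min_width=10, slack=1)
Line 6: ['for', 'that'] (min_width=8, slack=3)
Line 7: ['wind'] (min_width=4, slack=7)

Answer: bright bean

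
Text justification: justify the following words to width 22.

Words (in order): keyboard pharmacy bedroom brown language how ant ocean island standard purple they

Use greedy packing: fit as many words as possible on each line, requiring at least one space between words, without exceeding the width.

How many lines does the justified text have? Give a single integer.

Line 1: ['keyboard', 'pharmacy'] (min_width=17, slack=5)
Line 2: ['bedroom', 'brown', 'language'] (min_width=22, slack=0)
Line 3: ['how', 'ant', 'ocean', 'island'] (min_width=20, slack=2)
Line 4: ['standard', 'purple', 'they'] (min_width=20, slack=2)
Total lines: 4

Answer: 4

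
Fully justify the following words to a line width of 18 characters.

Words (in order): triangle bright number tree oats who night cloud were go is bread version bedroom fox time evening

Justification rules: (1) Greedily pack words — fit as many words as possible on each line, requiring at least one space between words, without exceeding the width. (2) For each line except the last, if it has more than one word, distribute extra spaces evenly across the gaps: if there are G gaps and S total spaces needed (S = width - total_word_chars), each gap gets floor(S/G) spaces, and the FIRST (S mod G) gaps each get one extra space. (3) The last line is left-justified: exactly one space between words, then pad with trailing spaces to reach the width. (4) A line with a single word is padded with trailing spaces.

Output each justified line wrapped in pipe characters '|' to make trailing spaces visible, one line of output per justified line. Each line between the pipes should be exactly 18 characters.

Line 1: ['triangle', 'bright'] (min_width=15, slack=3)
Line 2: ['number', 'tree', 'oats'] (min_width=16, slack=2)
Line 3: ['who', 'night', 'cloud'] (min_width=15, slack=3)
Line 4: ['were', 'go', 'is', 'bread'] (min_width=16, slack=2)
Line 5: ['version', 'bedroom'] (min_width=15, slack=3)
Line 6: ['fox', 'time', 'evening'] (min_width=16, slack=2)

Answer: |triangle    bright|
|number  tree  oats|
|who   night  cloud|
|were  go  is bread|
|version    bedroom|
|fox time evening  |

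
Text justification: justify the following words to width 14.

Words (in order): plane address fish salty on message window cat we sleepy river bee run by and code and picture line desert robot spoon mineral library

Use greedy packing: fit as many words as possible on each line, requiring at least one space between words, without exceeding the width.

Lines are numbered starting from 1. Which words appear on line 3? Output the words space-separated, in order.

Answer: message window

Derivation:
Line 1: ['plane', 'address'] (min_width=13, slack=1)
Line 2: ['fish', 'salty', 'on'] (min_width=13, slack=1)
Line 3: ['message', 'window'] (min_width=14, slack=0)
Line 4: ['cat', 'we', 'sleepy'] (min_width=13, slack=1)
Line 5: ['river', 'bee', 'run'] (min_width=13, slack=1)
Line 6: ['by', 'and', 'code'] (min_width=11, slack=3)
Line 7: ['and', 'picture'] (min_width=11, slack=3)
Line 8: ['line', 'desert'] (min_width=11, slack=3)
Line 9: ['robot', 'spoon'] (min_width=11, slack=3)
Line 10: ['mineral'] (min_width=7, slack=7)
Line 11: ['library'] (min_width=7, slack=7)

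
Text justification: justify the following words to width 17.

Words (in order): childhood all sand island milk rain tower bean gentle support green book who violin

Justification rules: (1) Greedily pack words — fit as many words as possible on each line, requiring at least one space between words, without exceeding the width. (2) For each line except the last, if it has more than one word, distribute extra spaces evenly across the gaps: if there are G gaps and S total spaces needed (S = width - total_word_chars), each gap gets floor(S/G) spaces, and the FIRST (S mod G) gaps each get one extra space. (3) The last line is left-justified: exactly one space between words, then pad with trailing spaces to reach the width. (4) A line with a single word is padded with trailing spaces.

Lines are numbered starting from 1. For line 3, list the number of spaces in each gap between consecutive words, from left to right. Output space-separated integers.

Line 1: ['childhood', 'all'] (min_width=13, slack=4)
Line 2: ['sand', 'island', 'milk'] (min_width=16, slack=1)
Line 3: ['rain', 'tower', 'bean'] (min_width=15, slack=2)
Line 4: ['gentle', 'support'] (min_width=14, slack=3)
Line 5: ['green', 'book', 'who'] (min_width=14, slack=3)
Line 6: ['violin'] (min_width=6, slack=11)

Answer: 2 2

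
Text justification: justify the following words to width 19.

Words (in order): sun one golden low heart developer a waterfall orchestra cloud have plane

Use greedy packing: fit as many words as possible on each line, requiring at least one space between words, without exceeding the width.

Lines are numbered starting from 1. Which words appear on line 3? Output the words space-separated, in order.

Line 1: ['sun', 'one', 'golden', 'low'] (min_width=18, slack=1)
Line 2: ['heart', 'developer', 'a'] (min_width=17, slack=2)
Line 3: ['waterfall', 'orchestra'] (min_width=19, slack=0)
Line 4: ['cloud', 'have', 'plane'] (min_width=16, slack=3)

Answer: waterfall orchestra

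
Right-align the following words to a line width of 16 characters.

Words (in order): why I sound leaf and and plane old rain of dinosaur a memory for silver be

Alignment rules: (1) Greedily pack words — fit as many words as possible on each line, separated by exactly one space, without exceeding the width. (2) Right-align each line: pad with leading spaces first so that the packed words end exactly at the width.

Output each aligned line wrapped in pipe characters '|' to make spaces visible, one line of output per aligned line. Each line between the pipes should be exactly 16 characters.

Answer: |why I sound leaf|
|   and and plane|
|     old rain of|
|      dinosaur a|
|      memory for|
|       silver be|

Derivation:
Line 1: ['why', 'I', 'sound', 'leaf'] (min_width=16, slack=0)
Line 2: ['and', 'and', 'plane'] (min_width=13, slack=3)
Line 3: ['old', 'rain', 'of'] (min_width=11, slack=5)
Line 4: ['dinosaur', 'a'] (min_width=10, slack=6)
Line 5: ['memory', 'for'] (min_width=10, slack=6)
Line 6: ['silver', 'be'] (min_width=9, slack=7)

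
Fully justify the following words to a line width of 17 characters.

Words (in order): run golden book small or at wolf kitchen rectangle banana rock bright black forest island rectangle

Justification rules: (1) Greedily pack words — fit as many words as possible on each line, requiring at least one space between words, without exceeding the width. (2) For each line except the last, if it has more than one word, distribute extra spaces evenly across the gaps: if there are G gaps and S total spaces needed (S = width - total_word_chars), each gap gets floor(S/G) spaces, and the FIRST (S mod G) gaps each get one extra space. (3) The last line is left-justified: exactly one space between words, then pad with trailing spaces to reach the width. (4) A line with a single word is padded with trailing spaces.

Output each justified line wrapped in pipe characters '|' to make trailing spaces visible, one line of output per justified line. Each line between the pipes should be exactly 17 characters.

Answer: |run  golden  book|
|small  or at wolf|
|kitchen rectangle|
|banana       rock|
|bright      black|
|forest     island|
|rectangle        |

Derivation:
Line 1: ['run', 'golden', 'book'] (min_width=15, slack=2)
Line 2: ['small', 'or', 'at', 'wolf'] (min_width=16, slack=1)
Line 3: ['kitchen', 'rectangle'] (min_width=17, slack=0)
Line 4: ['banana', 'rock'] (min_width=11, slack=6)
Line 5: ['bright', 'black'] (min_width=12, slack=5)
Line 6: ['forest', 'island'] (min_width=13, slack=4)
Line 7: ['rectangle'] (min_width=9, slack=8)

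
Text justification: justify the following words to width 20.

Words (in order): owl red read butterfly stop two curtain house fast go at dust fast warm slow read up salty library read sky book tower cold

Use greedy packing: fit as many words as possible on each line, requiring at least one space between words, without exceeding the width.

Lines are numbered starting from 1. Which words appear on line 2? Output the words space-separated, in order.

Answer: butterfly stop two

Derivation:
Line 1: ['owl', 'red', 'read'] (min_width=12, slack=8)
Line 2: ['butterfly', 'stop', 'two'] (min_width=18, slack=2)
Line 3: ['curtain', 'house', 'fast'] (min_width=18, slack=2)
Line 4: ['go', 'at', 'dust', 'fast', 'warm'] (min_width=20, slack=0)
Line 5: ['slow', 'read', 'up', 'salty'] (min_width=18, slack=2)
Line 6: ['library', 'read', 'sky'] (min_width=16, slack=4)
Line 7: ['book', 'tower', 'cold'] (min_width=15, slack=5)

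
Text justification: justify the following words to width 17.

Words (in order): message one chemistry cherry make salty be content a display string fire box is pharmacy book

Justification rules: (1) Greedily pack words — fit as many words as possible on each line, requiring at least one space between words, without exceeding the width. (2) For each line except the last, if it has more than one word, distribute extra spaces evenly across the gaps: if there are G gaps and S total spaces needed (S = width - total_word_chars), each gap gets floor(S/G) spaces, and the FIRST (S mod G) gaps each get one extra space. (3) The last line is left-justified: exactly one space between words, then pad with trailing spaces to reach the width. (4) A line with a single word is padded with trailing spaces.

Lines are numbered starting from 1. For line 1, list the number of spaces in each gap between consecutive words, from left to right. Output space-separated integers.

Line 1: ['message', 'one'] (min_width=11, slack=6)
Line 2: ['chemistry', 'cherry'] (min_width=16, slack=1)
Line 3: ['make', 'salty', 'be'] (min_width=13, slack=4)
Line 4: ['content', 'a', 'display'] (min_width=17, slack=0)
Line 5: ['string', 'fire', 'box'] (min_width=15, slack=2)
Line 6: ['is', 'pharmacy', 'book'] (min_width=16, slack=1)

Answer: 7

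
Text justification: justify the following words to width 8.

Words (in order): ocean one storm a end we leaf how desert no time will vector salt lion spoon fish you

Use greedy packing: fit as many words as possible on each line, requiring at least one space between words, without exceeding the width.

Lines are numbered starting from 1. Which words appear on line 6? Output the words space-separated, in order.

Line 1: ['ocean'] (min_width=5, slack=3)
Line 2: ['one'] (min_width=3, slack=5)
Line 3: ['storm', 'a'] (min_width=7, slack=1)
Line 4: ['end', 'we'] (min_width=6, slack=2)
Line 5: ['leaf', 'how'] (min_width=8, slack=0)
Line 6: ['desert'] (min_width=6, slack=2)
Line 7: ['no', 'time'] (min_width=7, slack=1)
Line 8: ['will'] (min_width=4, slack=4)
Line 9: ['vector'] (min_width=6, slack=2)
Line 10: ['salt'] (min_width=4, slack=4)
Line 11: ['lion'] (min_width=4, slack=4)
Line 12: ['spoon'] (min_width=5, slack=3)
Line 13: ['fish', 'you'] (min_width=8, slack=0)

Answer: desert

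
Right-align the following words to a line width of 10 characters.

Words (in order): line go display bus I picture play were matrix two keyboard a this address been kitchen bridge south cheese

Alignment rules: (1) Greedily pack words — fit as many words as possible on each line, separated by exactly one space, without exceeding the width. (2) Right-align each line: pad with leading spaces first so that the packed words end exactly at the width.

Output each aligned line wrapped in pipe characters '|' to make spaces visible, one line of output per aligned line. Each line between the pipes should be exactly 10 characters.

Answer: |   line go|
|   display|
|     bus I|
|   picture|
| play were|
|matrix two|
|keyboard a|
|      this|
|   address|
|      been|
|   kitchen|
|    bridge|
|     south|
|    cheese|

Derivation:
Line 1: ['line', 'go'] (min_width=7, slack=3)
Line 2: ['display'] (min_width=7, slack=3)
Line 3: ['bus', 'I'] (min_width=5, slack=5)
Line 4: ['picture'] (min_width=7, slack=3)
Line 5: ['play', 'were'] (min_width=9, slack=1)
Line 6: ['matrix', 'two'] (min_width=10, slack=0)
Line 7: ['keyboard', 'a'] (min_width=10, slack=0)
Line 8: ['this'] (min_width=4, slack=6)
Line 9: ['address'] (min_width=7, slack=3)
Line 10: ['been'] (min_width=4, slack=6)
Line 11: ['kitchen'] (min_width=7, slack=3)
Line 12: ['bridge'] (min_width=6, slack=4)
Line 13: ['south'] (min_width=5, slack=5)
Line 14: ['cheese'] (min_width=6, slack=4)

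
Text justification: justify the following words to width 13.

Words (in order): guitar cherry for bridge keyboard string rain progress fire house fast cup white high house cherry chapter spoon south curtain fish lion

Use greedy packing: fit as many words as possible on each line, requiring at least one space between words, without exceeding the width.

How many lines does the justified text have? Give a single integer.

Line 1: ['guitar', 'cherry'] (min_width=13, slack=0)
Line 2: ['for', 'bridge'] (min_width=10, slack=3)
Line 3: ['keyboard'] (min_width=8, slack=5)
Line 4: ['string', 'rain'] (min_width=11, slack=2)
Line 5: ['progress', 'fire'] (min_width=13, slack=0)
Line 6: ['house', 'fast'] (min_width=10, slack=3)
Line 7: ['cup', 'white'] (min_width=9, slack=4)
Line 8: ['high', 'house'] (min_width=10, slack=3)
Line 9: ['cherry'] (min_width=6, slack=7)
Line 10: ['chapter', 'spoon'] (min_width=13, slack=0)
Line 11: ['south', 'curtain'] (min_width=13, slack=0)
Line 12: ['fish', 'lion'] (min_width=9, slack=4)
Total lines: 12

Answer: 12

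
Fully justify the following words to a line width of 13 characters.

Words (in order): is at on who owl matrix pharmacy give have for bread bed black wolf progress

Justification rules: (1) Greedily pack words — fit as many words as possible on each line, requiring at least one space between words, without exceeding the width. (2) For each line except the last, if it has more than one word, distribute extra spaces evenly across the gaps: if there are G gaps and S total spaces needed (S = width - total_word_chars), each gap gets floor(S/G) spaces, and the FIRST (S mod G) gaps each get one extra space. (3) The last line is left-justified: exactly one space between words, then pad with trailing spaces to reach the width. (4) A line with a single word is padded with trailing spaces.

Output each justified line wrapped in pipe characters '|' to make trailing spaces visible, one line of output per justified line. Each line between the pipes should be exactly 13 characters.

Answer: |is  at on who|
|owl    matrix|
|pharmacy give|
|have      for|
|bread     bed|
|black    wolf|
|progress     |

Derivation:
Line 1: ['is', 'at', 'on', 'who'] (min_width=12, slack=1)
Line 2: ['owl', 'matrix'] (min_width=10, slack=3)
Line 3: ['pharmacy', 'give'] (min_width=13, slack=0)
Line 4: ['have', 'for'] (min_width=8, slack=5)
Line 5: ['bread', 'bed'] (min_width=9, slack=4)
Line 6: ['black', 'wolf'] (min_width=10, slack=3)
Line 7: ['progress'] (min_width=8, slack=5)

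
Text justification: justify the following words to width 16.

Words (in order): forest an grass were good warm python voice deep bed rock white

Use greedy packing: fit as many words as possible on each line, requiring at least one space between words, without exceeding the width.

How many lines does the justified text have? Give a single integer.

Answer: 5

Derivation:
Line 1: ['forest', 'an', 'grass'] (min_width=15, slack=1)
Line 2: ['were', 'good', 'warm'] (min_width=14, slack=2)
Line 3: ['python', 'voice'] (min_width=12, slack=4)
Line 4: ['deep', 'bed', 'rock'] (min_width=13, slack=3)
Line 5: ['white'] (min_width=5, slack=11)
Total lines: 5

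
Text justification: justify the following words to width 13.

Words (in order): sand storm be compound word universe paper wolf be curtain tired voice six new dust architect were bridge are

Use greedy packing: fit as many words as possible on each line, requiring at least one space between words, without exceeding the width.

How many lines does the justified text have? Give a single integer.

Answer: 10

Derivation:
Line 1: ['sand', 'storm', 'be'] (min_width=13, slack=0)
Line 2: ['compound', 'word'] (min_width=13, slack=0)
Line 3: ['universe'] (min_width=8, slack=5)
Line 4: ['paper', 'wolf', 'be'] (min_width=13, slack=0)
Line 5: ['curtain', 'tired'] (min_width=13, slack=0)
Line 6: ['voice', 'six', 'new'] (min_width=13, slack=0)
Line 7: ['dust'] (min_width=4, slack=9)
Line 8: ['architect'] (min_width=9, slack=4)
Line 9: ['were', 'bridge'] (min_width=11, slack=2)
Line 10: ['are'] (min_width=3, slack=10)
Total lines: 10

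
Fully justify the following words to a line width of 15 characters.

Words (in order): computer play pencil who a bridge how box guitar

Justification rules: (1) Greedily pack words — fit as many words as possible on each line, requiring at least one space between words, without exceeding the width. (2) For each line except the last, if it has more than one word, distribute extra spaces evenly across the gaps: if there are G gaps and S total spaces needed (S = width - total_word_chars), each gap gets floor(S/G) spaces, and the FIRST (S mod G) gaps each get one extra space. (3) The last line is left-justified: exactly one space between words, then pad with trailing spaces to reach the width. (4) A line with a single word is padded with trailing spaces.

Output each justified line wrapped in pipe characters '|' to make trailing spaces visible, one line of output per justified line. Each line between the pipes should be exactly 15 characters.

Line 1: ['computer', 'play'] (min_width=13, slack=2)
Line 2: ['pencil', 'who', 'a'] (min_width=12, slack=3)
Line 3: ['bridge', 'how', 'box'] (min_width=14, slack=1)
Line 4: ['guitar'] (min_width=6, slack=9)

Answer: |computer   play|
|pencil   who  a|
|bridge  how box|
|guitar         |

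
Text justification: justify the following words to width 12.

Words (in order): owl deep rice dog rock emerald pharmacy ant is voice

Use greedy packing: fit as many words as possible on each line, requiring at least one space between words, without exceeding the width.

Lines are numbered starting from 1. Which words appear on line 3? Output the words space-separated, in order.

Answer: rock emerald

Derivation:
Line 1: ['owl', 'deep'] (min_width=8, slack=4)
Line 2: ['rice', 'dog'] (min_width=8, slack=4)
Line 3: ['rock', 'emerald'] (min_width=12, slack=0)
Line 4: ['pharmacy', 'ant'] (min_width=12, slack=0)
Line 5: ['is', 'voice'] (min_width=8, slack=4)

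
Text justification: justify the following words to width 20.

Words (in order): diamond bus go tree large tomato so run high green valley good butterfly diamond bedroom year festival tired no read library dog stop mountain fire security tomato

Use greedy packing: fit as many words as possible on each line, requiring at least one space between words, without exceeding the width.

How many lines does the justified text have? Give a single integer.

Line 1: ['diamond', 'bus', 'go', 'tree'] (min_width=19, slack=1)
Line 2: ['large', 'tomato', 'so', 'run'] (min_width=19, slack=1)
Line 3: ['high', 'green', 'valley'] (min_width=17, slack=3)
Line 4: ['good', 'butterfly'] (min_width=14, slack=6)
Line 5: ['diamond', 'bedroom', 'year'] (min_width=20, slack=0)
Line 6: ['festival', 'tired', 'no'] (min_width=17, slack=3)
Line 7: ['read', 'library', 'dog'] (min_width=16, slack=4)
Line 8: ['stop', 'mountain', 'fire'] (min_width=18, slack=2)
Line 9: ['security', 'tomato'] (min_width=15, slack=5)
Total lines: 9

Answer: 9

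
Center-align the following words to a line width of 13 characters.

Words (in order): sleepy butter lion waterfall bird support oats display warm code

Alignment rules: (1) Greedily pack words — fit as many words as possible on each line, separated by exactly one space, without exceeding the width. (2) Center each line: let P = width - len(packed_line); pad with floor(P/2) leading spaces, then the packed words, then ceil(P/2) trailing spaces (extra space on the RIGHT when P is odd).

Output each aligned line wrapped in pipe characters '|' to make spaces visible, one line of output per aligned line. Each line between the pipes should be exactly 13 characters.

Line 1: ['sleepy', 'butter'] (min_width=13, slack=0)
Line 2: ['lion'] (min_width=4, slack=9)
Line 3: ['waterfall'] (min_width=9, slack=4)
Line 4: ['bird', 'support'] (min_width=12, slack=1)
Line 5: ['oats', 'display'] (min_width=12, slack=1)
Line 6: ['warm', 'code'] (min_width=9, slack=4)

Answer: |sleepy butter|
|    lion     |
|  waterfall  |
|bird support |
|oats display |
|  warm code  |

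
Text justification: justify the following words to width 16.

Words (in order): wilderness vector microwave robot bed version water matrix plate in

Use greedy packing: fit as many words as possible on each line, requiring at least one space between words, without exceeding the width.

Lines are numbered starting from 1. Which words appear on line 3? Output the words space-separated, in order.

Answer: robot bed

Derivation:
Line 1: ['wilderness'] (min_width=10, slack=6)
Line 2: ['vector', 'microwave'] (min_width=16, slack=0)
Line 3: ['robot', 'bed'] (min_width=9, slack=7)
Line 4: ['version', 'water'] (min_width=13, slack=3)
Line 5: ['matrix', 'plate', 'in'] (min_width=15, slack=1)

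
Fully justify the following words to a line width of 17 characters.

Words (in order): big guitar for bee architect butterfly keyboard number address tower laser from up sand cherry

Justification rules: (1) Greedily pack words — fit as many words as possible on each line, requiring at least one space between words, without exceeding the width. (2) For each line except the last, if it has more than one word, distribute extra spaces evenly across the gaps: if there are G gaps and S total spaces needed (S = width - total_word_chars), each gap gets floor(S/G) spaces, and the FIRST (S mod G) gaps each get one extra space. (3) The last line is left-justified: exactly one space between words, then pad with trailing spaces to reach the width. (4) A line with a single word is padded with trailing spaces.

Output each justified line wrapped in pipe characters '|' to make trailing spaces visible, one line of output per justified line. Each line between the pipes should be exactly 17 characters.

Answer: |big   guitar  for|
|bee     architect|
|butterfly        |
|keyboard   number|
|address     tower|
|laser   from   up|
|sand cherry      |

Derivation:
Line 1: ['big', 'guitar', 'for'] (min_width=14, slack=3)
Line 2: ['bee', 'architect'] (min_width=13, slack=4)
Line 3: ['butterfly'] (min_width=9, slack=8)
Line 4: ['keyboard', 'number'] (min_width=15, slack=2)
Line 5: ['address', 'tower'] (min_width=13, slack=4)
Line 6: ['laser', 'from', 'up'] (min_width=13, slack=4)
Line 7: ['sand', 'cherry'] (min_width=11, slack=6)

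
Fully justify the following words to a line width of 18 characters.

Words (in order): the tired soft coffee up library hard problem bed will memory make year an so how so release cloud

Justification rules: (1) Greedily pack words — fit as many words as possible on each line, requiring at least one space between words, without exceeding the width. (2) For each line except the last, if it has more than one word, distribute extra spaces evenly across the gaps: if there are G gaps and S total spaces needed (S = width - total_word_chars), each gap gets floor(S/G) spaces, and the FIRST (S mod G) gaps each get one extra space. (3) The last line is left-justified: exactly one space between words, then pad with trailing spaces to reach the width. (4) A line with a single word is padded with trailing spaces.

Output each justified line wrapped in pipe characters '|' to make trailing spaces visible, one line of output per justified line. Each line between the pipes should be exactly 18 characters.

Line 1: ['the', 'tired', 'soft'] (min_width=14, slack=4)
Line 2: ['coffee', 'up', 'library'] (min_width=17, slack=1)
Line 3: ['hard', 'problem', 'bed'] (min_width=16, slack=2)
Line 4: ['will', 'memory', 'make'] (min_width=16, slack=2)
Line 5: ['year', 'an', 'so', 'how', 'so'] (min_width=17, slack=1)
Line 6: ['release', 'cloud'] (min_width=13, slack=5)

Answer: |the   tired   soft|
|coffee  up library|
|hard  problem  bed|
|will  memory  make|
|year  an so how so|
|release cloud     |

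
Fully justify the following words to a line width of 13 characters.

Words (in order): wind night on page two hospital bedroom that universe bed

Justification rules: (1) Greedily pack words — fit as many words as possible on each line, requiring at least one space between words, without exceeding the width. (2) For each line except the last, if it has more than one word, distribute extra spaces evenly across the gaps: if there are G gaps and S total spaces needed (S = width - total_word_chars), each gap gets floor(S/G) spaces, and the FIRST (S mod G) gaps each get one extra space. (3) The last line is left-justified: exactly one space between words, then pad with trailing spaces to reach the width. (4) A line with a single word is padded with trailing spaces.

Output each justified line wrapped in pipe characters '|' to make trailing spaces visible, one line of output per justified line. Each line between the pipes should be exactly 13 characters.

Answer: |wind night on|
|page      two|
|hospital     |
|bedroom  that|
|universe bed |

Derivation:
Line 1: ['wind', 'night', 'on'] (min_width=13, slack=0)
Line 2: ['page', 'two'] (min_width=8, slack=5)
Line 3: ['hospital'] (min_width=8, slack=5)
Line 4: ['bedroom', 'that'] (min_width=12, slack=1)
Line 5: ['universe', 'bed'] (min_width=12, slack=1)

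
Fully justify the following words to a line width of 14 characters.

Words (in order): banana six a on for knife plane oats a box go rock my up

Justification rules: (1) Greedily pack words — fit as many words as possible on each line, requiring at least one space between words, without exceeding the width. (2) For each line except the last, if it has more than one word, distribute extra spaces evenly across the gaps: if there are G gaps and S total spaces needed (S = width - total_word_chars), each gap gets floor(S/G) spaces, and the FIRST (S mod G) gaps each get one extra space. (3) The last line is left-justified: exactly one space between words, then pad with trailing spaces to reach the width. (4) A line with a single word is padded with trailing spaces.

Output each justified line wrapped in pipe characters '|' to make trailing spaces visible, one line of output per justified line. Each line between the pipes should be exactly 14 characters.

Line 1: ['banana', 'six', 'a'] (min_width=12, slack=2)
Line 2: ['on', 'for', 'knife'] (min_width=12, slack=2)
Line 3: ['plane', 'oats', 'a'] (min_width=12, slack=2)
Line 4: ['box', 'go', 'rock', 'my'] (min_width=14, slack=0)
Line 5: ['up'] (min_width=2, slack=12)

Answer: |banana  six  a|
|on  for  knife|
|plane  oats  a|
|box go rock my|
|up            |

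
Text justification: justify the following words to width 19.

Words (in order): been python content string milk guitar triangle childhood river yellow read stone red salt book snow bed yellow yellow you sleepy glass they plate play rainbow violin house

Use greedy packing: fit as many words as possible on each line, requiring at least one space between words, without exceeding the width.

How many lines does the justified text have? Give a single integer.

Answer: 10

Derivation:
Line 1: ['been', 'python', 'content'] (min_width=19, slack=0)
Line 2: ['string', 'milk', 'guitar'] (min_width=18, slack=1)
Line 3: ['triangle', 'childhood'] (min_width=18, slack=1)
Line 4: ['river', 'yellow', 'read'] (min_width=17, slack=2)
Line 5: ['stone', 'red', 'salt', 'book'] (min_width=19, slack=0)
Line 6: ['snow', 'bed', 'yellow'] (min_width=15, slack=4)
Line 7: ['yellow', 'you', 'sleepy'] (min_width=17, slack=2)
Line 8: ['glass', 'they', 'plate'] (min_width=16, slack=3)
Line 9: ['play', 'rainbow', 'violin'] (min_width=19, slack=0)
Line 10: ['house'] (min_width=5, slack=14)
Total lines: 10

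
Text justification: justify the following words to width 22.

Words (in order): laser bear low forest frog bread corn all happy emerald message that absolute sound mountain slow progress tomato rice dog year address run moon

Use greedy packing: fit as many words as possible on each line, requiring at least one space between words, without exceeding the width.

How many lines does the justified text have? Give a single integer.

Line 1: ['laser', 'bear', 'low', 'forest'] (min_width=21, slack=1)
Line 2: ['frog', 'bread', 'corn', 'all'] (min_width=19, slack=3)
Line 3: ['happy', 'emerald', 'message'] (min_width=21, slack=1)
Line 4: ['that', 'absolute', 'sound'] (min_width=19, slack=3)
Line 5: ['mountain', 'slow', 'progress'] (min_width=22, slack=0)
Line 6: ['tomato', 'rice', 'dog', 'year'] (min_width=20, slack=2)
Line 7: ['address', 'run', 'moon'] (min_width=16, slack=6)
Total lines: 7

Answer: 7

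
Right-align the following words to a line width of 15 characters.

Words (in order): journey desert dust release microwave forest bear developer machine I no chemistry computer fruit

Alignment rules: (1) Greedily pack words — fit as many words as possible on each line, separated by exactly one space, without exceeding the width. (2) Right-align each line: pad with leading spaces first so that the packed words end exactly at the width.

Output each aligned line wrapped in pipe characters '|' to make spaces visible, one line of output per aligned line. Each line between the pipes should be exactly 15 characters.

Line 1: ['journey', 'desert'] (min_width=14, slack=1)
Line 2: ['dust', 'release'] (min_width=12, slack=3)
Line 3: ['microwave'] (min_width=9, slack=6)
Line 4: ['forest', 'bear'] (min_width=11, slack=4)
Line 5: ['developer'] (min_width=9, slack=6)
Line 6: ['machine', 'I', 'no'] (min_width=12, slack=3)
Line 7: ['chemistry'] (min_width=9, slack=6)
Line 8: ['computer', 'fruit'] (min_width=14, slack=1)

Answer: | journey desert|
|   dust release|
|      microwave|
|    forest bear|
|      developer|
|   machine I no|
|      chemistry|
| computer fruit|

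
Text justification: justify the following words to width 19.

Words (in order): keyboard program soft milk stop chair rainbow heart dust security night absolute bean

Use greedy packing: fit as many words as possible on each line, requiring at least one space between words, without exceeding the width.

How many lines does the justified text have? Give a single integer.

Answer: 5

Derivation:
Line 1: ['keyboard', 'program'] (min_width=16, slack=3)
Line 2: ['soft', 'milk', 'stop'] (min_width=14, slack=5)
Line 3: ['chair', 'rainbow', 'heart'] (min_width=19, slack=0)
Line 4: ['dust', 'security', 'night'] (min_width=19, slack=0)
Line 5: ['absolute', 'bean'] (min_width=13, slack=6)
Total lines: 5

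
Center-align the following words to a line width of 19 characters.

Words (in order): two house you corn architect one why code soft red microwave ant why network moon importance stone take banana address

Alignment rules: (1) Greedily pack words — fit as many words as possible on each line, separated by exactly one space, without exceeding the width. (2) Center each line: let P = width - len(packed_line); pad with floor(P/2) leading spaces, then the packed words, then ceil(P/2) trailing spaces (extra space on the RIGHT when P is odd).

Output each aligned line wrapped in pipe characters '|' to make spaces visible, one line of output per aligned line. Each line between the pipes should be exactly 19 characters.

Answer: |two house you corn |
| architect one why |
|   code soft red   |
| microwave ant why |
|   network moon    |
| importance stone  |
|take banana address|

Derivation:
Line 1: ['two', 'house', 'you', 'corn'] (min_width=18, slack=1)
Line 2: ['architect', 'one', 'why'] (min_width=17, slack=2)
Line 3: ['code', 'soft', 'red'] (min_width=13, slack=6)
Line 4: ['microwave', 'ant', 'why'] (min_width=17, slack=2)
Line 5: ['network', 'moon'] (min_width=12, slack=7)
Line 6: ['importance', 'stone'] (min_width=16, slack=3)
Line 7: ['take', 'banana', 'address'] (min_width=19, slack=0)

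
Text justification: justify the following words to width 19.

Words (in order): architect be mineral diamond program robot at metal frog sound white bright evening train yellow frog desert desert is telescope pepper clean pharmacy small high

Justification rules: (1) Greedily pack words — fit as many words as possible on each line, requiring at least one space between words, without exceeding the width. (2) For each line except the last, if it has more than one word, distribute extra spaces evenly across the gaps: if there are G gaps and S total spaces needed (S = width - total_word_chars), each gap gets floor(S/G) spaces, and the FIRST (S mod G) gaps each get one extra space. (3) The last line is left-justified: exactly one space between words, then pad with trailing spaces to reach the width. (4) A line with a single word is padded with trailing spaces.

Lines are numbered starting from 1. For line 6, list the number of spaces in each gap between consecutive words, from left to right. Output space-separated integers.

Answer: 7

Derivation:
Line 1: ['architect', 'be'] (min_width=12, slack=7)
Line 2: ['mineral', 'diamond'] (min_width=15, slack=4)
Line 3: ['program', 'robot', 'at'] (min_width=16, slack=3)
Line 4: ['metal', 'frog', 'sound'] (min_width=16, slack=3)
Line 5: ['white', 'bright'] (min_width=12, slack=7)
Line 6: ['evening', 'train'] (min_width=13, slack=6)
Line 7: ['yellow', 'frog', 'desert'] (min_width=18, slack=1)
Line 8: ['desert', 'is', 'telescope'] (min_width=19, slack=0)
Line 9: ['pepper', 'clean'] (min_width=12, slack=7)
Line 10: ['pharmacy', 'small', 'high'] (min_width=19, slack=0)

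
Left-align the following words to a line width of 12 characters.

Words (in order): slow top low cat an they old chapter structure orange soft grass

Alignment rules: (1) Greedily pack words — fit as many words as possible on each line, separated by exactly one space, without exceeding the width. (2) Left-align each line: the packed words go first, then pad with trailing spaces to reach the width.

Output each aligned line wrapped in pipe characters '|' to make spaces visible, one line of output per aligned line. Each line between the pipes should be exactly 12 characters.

Answer: |slow top low|
|cat an they |
|old chapter |
|structure   |
|orange soft |
|grass       |

Derivation:
Line 1: ['slow', 'top', 'low'] (min_width=12, slack=0)
Line 2: ['cat', 'an', 'they'] (min_width=11, slack=1)
Line 3: ['old', 'chapter'] (min_width=11, slack=1)
Line 4: ['structure'] (min_width=9, slack=3)
Line 5: ['orange', 'soft'] (min_width=11, slack=1)
Line 6: ['grass'] (min_width=5, slack=7)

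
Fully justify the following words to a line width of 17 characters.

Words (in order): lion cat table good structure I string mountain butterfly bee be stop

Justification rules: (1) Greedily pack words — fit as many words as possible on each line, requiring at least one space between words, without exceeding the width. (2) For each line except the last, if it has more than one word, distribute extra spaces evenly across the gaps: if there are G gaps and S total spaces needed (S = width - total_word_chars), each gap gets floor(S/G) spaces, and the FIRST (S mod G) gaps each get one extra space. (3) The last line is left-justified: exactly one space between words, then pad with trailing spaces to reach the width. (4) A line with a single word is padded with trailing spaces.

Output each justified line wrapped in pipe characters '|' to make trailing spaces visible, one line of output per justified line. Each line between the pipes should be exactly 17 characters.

Answer: |lion   cat  table|
|good  structure I|
|string   mountain|
|butterfly  bee be|
|stop             |

Derivation:
Line 1: ['lion', 'cat', 'table'] (min_width=14, slack=3)
Line 2: ['good', 'structure', 'I'] (min_width=16, slack=1)
Line 3: ['string', 'mountain'] (min_width=15, slack=2)
Line 4: ['butterfly', 'bee', 'be'] (min_width=16, slack=1)
Line 5: ['stop'] (min_width=4, slack=13)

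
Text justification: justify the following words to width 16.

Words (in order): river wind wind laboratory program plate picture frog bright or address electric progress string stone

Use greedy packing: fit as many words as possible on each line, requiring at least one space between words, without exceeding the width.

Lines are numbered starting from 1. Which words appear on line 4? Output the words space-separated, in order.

Line 1: ['river', 'wind', 'wind'] (min_width=15, slack=1)
Line 2: ['laboratory'] (min_width=10, slack=6)
Line 3: ['program', 'plate'] (min_width=13, slack=3)
Line 4: ['picture', 'frog'] (min_width=12, slack=4)
Line 5: ['bright', 'or'] (min_width=9, slack=7)
Line 6: ['address', 'electric'] (min_width=16, slack=0)
Line 7: ['progress', 'string'] (min_width=15, slack=1)
Line 8: ['stone'] (min_width=5, slack=11)

Answer: picture frog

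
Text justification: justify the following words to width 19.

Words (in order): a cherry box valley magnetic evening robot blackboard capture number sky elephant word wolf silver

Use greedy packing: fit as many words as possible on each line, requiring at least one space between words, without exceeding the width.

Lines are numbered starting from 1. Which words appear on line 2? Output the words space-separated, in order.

Answer: magnetic evening

Derivation:
Line 1: ['a', 'cherry', 'box', 'valley'] (min_width=19, slack=0)
Line 2: ['magnetic', 'evening'] (min_width=16, slack=3)
Line 3: ['robot', 'blackboard'] (min_width=16, slack=3)
Line 4: ['capture', 'number', 'sky'] (min_width=18, slack=1)
Line 5: ['elephant', 'word', 'wolf'] (min_width=18, slack=1)
Line 6: ['silver'] (min_width=6, slack=13)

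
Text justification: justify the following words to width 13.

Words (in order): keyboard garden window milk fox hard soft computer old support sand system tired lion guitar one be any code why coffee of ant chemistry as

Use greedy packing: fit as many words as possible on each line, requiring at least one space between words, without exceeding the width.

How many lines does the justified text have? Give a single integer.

Line 1: ['keyboard'] (min_width=8, slack=5)
Line 2: ['garden', 'window'] (min_width=13, slack=0)
Line 3: ['milk', 'fox', 'hard'] (min_width=13, slack=0)
Line 4: ['soft', 'computer'] (min_width=13, slack=0)
Line 5: ['old', 'support'] (min_width=11, slack=2)
Line 6: ['sand', 'system'] (min_width=11, slack=2)
Line 7: ['tired', 'lion'] (min_width=10, slack=3)
Line 8: ['guitar', 'one', 'be'] (min_width=13, slack=0)
Line 9: ['any', 'code', 'why'] (min_width=12, slack=1)
Line 10: ['coffee', 'of', 'ant'] (min_width=13, slack=0)
Line 11: ['chemistry', 'as'] (min_width=12, slack=1)
Total lines: 11

Answer: 11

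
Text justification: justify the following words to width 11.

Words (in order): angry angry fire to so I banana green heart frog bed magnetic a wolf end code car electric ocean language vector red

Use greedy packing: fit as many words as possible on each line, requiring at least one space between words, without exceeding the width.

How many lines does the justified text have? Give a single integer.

Line 1: ['angry', 'angry'] (min_width=11, slack=0)
Line 2: ['fire', 'to', 'so'] (min_width=10, slack=1)
Line 3: ['I', 'banana'] (min_width=8, slack=3)
Line 4: ['green', 'heart'] (min_width=11, slack=0)
Line 5: ['frog', 'bed'] (min_width=8, slack=3)
Line 6: ['magnetic', 'a'] (min_width=10, slack=1)
Line 7: ['wolf', 'end'] (min_width=8, slack=3)
Line 8: ['code', 'car'] (min_width=8, slack=3)
Line 9: ['electric'] (min_width=8, slack=3)
Line 10: ['ocean'] (min_width=5, slack=6)
Line 11: ['language'] (min_width=8, slack=3)
Line 12: ['vector', 'red'] (min_width=10, slack=1)
Total lines: 12

Answer: 12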